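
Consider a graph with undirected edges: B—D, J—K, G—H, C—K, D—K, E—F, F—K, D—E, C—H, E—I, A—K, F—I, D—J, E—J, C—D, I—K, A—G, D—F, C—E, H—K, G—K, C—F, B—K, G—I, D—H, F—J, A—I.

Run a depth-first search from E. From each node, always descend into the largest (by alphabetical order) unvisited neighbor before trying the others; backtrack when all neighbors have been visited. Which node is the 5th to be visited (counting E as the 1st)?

Visit E
E → J
J → K
K → I
I → G
G → H
H → D
D → F
F → C
D → B
G → A

Visit order: E, J, K, I, G, H, D, F, C, B, A

G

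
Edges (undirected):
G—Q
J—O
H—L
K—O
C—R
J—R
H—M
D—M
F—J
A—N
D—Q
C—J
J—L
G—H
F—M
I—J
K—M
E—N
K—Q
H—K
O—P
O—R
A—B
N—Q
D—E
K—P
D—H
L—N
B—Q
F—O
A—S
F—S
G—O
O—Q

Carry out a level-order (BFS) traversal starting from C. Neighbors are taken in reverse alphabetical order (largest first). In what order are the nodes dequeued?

C -> R -> J -> O -> L -> I -> F -> Q -> P -> K -> G -> N -> H -> S -> M -> D -> B -> E -> A

Visit C; enqueue R, J → queue [R, J]
Visit R; enqueue O → queue [J, O]
Visit J; enqueue L, I, F → queue [O, L, I, F]
Visit O; enqueue Q, P, K, G → queue [L, I, F, Q, P, K, G]
Visit L; enqueue N, H → queue [I, F, Q, P, K, G, N, H]
Visit I → queue [F, Q, P, K, G, N, H]
Visit F; enqueue S, M → queue [Q, P, K, G, N, H, S, M]
Visit Q; enqueue D, B → queue [P, K, G, N, H, S, M, D, B]
Visit P → queue [K, G, N, H, S, M, D, B]
Visit K → queue [G, N, H, S, M, D, B]
Visit G → queue [N, H, S, M, D, B]
Visit N; enqueue E, A → queue [H, S, M, D, B, E, A]
Visit H → queue [S, M, D, B, E, A]
Visit S → queue [M, D, B, E, A]
Visit M → queue [D, B, E, A]
Visit D → queue [B, E, A]
Visit B → queue [E, A]
Visit E → queue [A]
Visit A → queue []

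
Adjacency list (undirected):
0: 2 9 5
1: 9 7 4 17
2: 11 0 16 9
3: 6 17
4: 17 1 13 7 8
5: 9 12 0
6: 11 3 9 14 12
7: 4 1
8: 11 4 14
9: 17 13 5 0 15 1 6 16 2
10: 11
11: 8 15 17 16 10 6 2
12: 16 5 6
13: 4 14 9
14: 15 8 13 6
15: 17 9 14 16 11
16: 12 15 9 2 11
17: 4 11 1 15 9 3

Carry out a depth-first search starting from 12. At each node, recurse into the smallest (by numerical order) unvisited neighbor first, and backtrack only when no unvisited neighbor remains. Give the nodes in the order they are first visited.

Visit 12
12 → 5
5 → 0
0 → 2
2 → 9
9 → 1
1 → 4
4 → 7
4 → 8
8 → 11
11 → 6
6 → 3
3 → 17
17 → 15
15 → 14
14 → 13
15 → 16
11 → 10

12 → 5 → 0 → 2 → 9 → 1 → 4 → 7 → 8 → 11 → 6 → 3 → 17 → 15 → 14 → 13 → 16 → 10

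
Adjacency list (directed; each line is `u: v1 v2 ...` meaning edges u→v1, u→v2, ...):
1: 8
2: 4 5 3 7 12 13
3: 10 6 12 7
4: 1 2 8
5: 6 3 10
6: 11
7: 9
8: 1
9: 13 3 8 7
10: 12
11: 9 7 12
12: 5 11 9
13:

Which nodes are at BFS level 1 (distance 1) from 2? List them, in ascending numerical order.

Level 0: 2
Level 1: 3, 4, 5, 7, 12, 13
Level 2: 1, 6, 8, 9, 10, 11

3, 4, 5, 7, 12, 13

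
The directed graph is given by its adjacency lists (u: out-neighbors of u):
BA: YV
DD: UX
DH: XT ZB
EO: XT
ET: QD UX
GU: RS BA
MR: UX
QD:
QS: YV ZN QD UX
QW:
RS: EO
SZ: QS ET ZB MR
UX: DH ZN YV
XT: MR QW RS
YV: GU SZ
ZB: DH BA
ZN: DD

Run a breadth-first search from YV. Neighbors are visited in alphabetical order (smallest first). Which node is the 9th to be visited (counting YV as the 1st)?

Visit YV; enqueue GU, SZ → queue [GU, SZ]
Visit GU; enqueue BA, RS → queue [SZ, BA, RS]
Visit SZ; enqueue ET, MR, QS, ZB → queue [BA, RS, ET, MR, QS, ZB]
Visit BA → queue [RS, ET, MR, QS, ZB]
Visit RS; enqueue EO → queue [ET, MR, QS, ZB, EO]
Visit ET; enqueue QD, UX → queue [MR, QS, ZB, EO, QD, UX]
Visit MR → queue [QS, ZB, EO, QD, UX]
Visit QS; enqueue ZN → queue [ZB, EO, QD, UX, ZN]
Visit ZB; enqueue DH → queue [EO, QD, UX, ZN, DH]
Visit EO; enqueue XT → queue [QD, UX, ZN, DH, XT]
Visit QD → queue [UX, ZN, DH, XT]
Visit UX → queue [ZN, DH, XT]
Visit ZN; enqueue DD → queue [DH, XT, DD]
Visit DH → queue [XT, DD]
Visit XT; enqueue QW → queue [DD, QW]
Visit DD → queue [QW]
Visit QW → queue []

Visit order: YV, GU, SZ, BA, RS, ET, MR, QS, ZB, EO, QD, UX, ZN, DH, XT, DD, QW

ZB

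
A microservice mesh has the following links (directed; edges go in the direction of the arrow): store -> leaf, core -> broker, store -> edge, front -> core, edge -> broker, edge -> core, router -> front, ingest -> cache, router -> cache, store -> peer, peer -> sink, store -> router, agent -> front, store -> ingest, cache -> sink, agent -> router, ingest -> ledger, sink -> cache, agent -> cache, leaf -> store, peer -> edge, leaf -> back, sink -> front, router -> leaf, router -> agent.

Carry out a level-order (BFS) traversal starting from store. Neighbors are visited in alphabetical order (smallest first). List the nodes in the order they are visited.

store -> edge -> ingest -> leaf -> peer -> router -> broker -> core -> cache -> ledger -> back -> sink -> agent -> front

Visit store; enqueue edge, ingest, leaf, peer, router → queue [edge, ingest, leaf, peer, router]
Visit edge; enqueue broker, core → queue [ingest, leaf, peer, router, broker, core]
Visit ingest; enqueue cache, ledger → queue [leaf, peer, router, broker, core, cache, ledger]
Visit leaf; enqueue back → queue [peer, router, broker, core, cache, ledger, back]
Visit peer; enqueue sink → queue [router, broker, core, cache, ledger, back, sink]
Visit router; enqueue agent, front → queue [broker, core, cache, ledger, back, sink, agent, front]
Visit broker → queue [core, cache, ledger, back, sink, agent, front]
Visit core → queue [cache, ledger, back, sink, agent, front]
Visit cache → queue [ledger, back, sink, agent, front]
Visit ledger → queue [back, sink, agent, front]
Visit back → queue [sink, agent, front]
Visit sink → queue [agent, front]
Visit agent → queue [front]
Visit front → queue []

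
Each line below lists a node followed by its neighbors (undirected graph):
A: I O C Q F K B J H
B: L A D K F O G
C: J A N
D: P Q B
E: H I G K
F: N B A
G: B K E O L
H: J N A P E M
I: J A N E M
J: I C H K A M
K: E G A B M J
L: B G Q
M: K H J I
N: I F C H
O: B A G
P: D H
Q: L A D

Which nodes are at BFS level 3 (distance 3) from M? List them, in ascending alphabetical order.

Level 0: M
Level 1: H, I, J, K
Level 2: A, B, C, E, G, N, P
Level 3: D, F, L, O, Q

D, F, L, O, Q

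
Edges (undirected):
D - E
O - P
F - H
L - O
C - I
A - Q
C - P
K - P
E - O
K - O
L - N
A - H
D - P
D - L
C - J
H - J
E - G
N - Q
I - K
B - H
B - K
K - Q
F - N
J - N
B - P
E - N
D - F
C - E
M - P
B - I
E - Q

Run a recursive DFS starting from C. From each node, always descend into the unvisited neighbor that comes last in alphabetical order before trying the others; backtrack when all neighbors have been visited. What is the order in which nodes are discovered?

C -> P -> O -> L -> N -> Q -> K -> I -> B -> H -> J -> F -> D -> E -> G -> A -> M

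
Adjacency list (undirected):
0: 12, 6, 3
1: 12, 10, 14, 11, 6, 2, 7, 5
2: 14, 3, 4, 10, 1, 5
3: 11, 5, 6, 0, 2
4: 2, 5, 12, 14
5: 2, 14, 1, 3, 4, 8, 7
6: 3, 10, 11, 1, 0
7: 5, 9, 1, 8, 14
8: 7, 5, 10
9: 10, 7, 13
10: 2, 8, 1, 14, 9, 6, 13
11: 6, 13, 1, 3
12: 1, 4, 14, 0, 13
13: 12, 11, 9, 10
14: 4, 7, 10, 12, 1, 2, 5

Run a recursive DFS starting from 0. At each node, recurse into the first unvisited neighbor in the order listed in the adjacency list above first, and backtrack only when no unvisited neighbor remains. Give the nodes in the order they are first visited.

Visit 0
0 → 12
12 → 1
1 → 10
10 → 2
2 → 14
14 → 4
4 → 5
5 → 3
3 → 11
11 → 6
11 → 13
13 → 9
9 → 7
7 → 8

0, 12, 1, 10, 2, 14, 4, 5, 3, 11, 6, 13, 9, 7, 8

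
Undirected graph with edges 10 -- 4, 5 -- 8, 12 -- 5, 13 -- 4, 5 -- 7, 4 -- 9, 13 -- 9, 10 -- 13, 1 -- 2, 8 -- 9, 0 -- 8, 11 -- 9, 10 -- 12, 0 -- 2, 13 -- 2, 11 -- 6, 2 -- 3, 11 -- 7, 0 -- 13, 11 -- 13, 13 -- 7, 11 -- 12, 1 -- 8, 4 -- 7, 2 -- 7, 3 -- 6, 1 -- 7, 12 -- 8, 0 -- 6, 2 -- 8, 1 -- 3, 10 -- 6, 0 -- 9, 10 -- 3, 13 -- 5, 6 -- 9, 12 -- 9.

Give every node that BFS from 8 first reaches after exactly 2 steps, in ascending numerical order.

3, 4, 6, 7, 10, 11, 13

Level 0: 8
Level 1: 0, 1, 2, 5, 9, 12
Level 2: 3, 4, 6, 7, 10, 11, 13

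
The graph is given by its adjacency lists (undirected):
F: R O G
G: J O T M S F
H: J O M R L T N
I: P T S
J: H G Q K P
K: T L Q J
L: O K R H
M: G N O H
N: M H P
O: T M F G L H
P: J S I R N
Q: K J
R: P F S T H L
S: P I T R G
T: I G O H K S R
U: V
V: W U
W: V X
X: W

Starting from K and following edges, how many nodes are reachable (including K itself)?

BFS from K visits: K, J, L, Q, T, G, H, P, O, R, I, S, F, M, N
Reachable nodes: 15 of 19 total.

15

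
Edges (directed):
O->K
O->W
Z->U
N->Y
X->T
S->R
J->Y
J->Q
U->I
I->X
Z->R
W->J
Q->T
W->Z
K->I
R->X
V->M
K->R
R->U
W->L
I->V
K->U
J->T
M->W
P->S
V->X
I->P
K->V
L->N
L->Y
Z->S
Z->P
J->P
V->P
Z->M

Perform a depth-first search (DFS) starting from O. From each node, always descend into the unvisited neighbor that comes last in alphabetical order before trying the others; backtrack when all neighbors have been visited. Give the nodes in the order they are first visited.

O → W → Z → U → I → X → T → V → P → S → R → M → L → Y → N → J → Q → K

Visit O
O → W
W → Z
Z → U
U → I
I → X
X → T
I → V
V → P
P → S
S → R
V → M
W → L
L → Y
L → N
W → J
J → Q
O → K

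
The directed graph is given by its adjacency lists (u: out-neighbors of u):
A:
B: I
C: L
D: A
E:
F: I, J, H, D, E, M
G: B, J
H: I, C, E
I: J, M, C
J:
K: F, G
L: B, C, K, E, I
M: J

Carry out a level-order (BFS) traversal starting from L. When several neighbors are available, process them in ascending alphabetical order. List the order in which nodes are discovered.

Visit L; enqueue B, C, E, I, K → queue [B, C, E, I, K]
Visit B → queue [C, E, I, K]
Visit C → queue [E, I, K]
Visit E → queue [I, K]
Visit I; enqueue J, M → queue [K, J, M]
Visit K; enqueue F, G → queue [J, M, F, G]
Visit J → queue [M, F, G]
Visit M → queue [F, G]
Visit F; enqueue D, H → queue [G, D, H]
Visit G → queue [D, H]
Visit D; enqueue A → queue [H, A]
Visit H → queue [A]
Visit A → queue []

L, B, C, E, I, K, J, M, F, G, D, H, A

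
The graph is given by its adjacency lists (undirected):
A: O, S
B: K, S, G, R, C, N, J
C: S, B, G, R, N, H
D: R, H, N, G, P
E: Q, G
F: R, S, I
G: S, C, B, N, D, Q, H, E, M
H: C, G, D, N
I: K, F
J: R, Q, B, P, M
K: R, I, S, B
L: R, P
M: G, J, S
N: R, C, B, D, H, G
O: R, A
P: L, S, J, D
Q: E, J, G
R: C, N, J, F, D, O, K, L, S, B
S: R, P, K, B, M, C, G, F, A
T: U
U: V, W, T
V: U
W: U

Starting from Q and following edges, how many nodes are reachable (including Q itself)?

BFS from Q visits: Q, E, J, G, R, B, P, M, S, C, N, D, H, F, O, K, L, A, I
Reachable nodes: 19 of 23 total.

19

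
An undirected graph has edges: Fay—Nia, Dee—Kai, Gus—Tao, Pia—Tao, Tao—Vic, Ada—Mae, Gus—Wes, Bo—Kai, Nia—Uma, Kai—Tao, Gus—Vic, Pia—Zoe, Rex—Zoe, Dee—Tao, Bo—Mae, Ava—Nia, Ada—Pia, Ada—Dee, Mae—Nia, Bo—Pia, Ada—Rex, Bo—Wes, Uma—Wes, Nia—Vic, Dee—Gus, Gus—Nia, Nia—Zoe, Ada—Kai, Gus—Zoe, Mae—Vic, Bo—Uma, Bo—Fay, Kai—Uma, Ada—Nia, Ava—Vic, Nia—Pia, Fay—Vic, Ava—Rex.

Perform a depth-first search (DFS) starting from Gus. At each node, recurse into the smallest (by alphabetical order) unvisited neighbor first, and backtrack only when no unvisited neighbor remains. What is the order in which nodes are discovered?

Gus, Dee, Ada, Kai, Bo, Fay, Nia, Ava, Rex, Zoe, Pia, Tao, Vic, Mae, Uma, Wes

Visit Gus
Gus → Dee
Dee → Ada
Ada → Kai
Kai → Bo
Bo → Fay
Fay → Nia
Nia → Ava
Ava → Rex
Rex → Zoe
Zoe → Pia
Pia → Tao
Tao → Vic
Vic → Mae
Nia → Uma
Uma → Wes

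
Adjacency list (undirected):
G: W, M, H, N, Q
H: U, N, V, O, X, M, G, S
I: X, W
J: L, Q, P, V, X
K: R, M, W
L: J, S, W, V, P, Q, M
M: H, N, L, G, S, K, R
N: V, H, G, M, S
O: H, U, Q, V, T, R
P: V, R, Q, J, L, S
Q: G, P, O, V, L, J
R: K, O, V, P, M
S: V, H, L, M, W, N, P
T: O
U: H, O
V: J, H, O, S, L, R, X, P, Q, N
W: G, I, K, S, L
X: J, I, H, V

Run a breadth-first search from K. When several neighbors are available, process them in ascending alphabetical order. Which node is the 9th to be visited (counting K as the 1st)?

Visit K; enqueue M, R, W → queue [M, R, W]
Visit M; enqueue G, H, L, N, S → queue [R, W, G, H, L, N, S]
Visit R; enqueue O, P, V → queue [W, G, H, L, N, S, O, P, V]
Visit W; enqueue I → queue [G, H, L, N, S, O, P, V, I]
Visit G; enqueue Q → queue [H, L, N, S, O, P, V, I, Q]
Visit H; enqueue U, X → queue [L, N, S, O, P, V, I, Q, U, X]
Visit L; enqueue J → queue [N, S, O, P, V, I, Q, U, X, J]
Visit N → queue [S, O, P, V, I, Q, U, X, J]
Visit S → queue [O, P, V, I, Q, U, X, J]
Visit O; enqueue T → queue [P, V, I, Q, U, X, J, T]
Visit P → queue [V, I, Q, U, X, J, T]
Visit V → queue [I, Q, U, X, J, T]
Visit I → queue [Q, U, X, J, T]
Visit Q → queue [U, X, J, T]
Visit U → queue [X, J, T]
Visit X → queue [J, T]
Visit J → queue [T]
Visit T → queue []

Visit order: K, M, R, W, G, H, L, N, S, O, P, V, I, Q, U, X, J, T

S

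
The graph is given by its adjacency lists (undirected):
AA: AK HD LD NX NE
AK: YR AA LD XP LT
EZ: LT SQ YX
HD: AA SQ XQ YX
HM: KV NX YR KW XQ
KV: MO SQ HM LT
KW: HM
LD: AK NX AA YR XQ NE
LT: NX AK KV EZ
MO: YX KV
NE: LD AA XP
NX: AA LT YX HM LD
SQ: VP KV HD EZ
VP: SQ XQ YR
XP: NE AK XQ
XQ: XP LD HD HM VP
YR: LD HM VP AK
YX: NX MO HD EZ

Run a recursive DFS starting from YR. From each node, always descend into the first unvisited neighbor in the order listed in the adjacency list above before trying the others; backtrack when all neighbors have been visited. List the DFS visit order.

Visit YR
YR → LD
LD → AK
AK → AA
AA → HD
HD → SQ
SQ → VP
VP → XQ
XQ → XP
XP → NE
XQ → HM
HM → KV
KV → MO
MO → YX
YX → NX
NX → LT
LT → EZ
HM → KW

YR, LD, AK, AA, HD, SQ, VP, XQ, XP, NE, HM, KV, MO, YX, NX, LT, EZ, KW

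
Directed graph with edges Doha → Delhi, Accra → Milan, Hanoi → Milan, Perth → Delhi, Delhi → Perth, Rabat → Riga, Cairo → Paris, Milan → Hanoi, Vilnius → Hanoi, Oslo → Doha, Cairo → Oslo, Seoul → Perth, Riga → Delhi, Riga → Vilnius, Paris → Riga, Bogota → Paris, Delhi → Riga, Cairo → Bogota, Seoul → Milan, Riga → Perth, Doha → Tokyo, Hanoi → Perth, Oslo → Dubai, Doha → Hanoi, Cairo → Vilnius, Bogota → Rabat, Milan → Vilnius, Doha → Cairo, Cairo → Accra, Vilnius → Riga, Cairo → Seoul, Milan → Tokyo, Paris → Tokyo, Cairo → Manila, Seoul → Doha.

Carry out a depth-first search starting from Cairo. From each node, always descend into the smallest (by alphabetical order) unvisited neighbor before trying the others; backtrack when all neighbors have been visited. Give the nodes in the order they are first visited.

Cairo -> Accra -> Milan -> Hanoi -> Perth -> Delhi -> Riga -> Vilnius -> Tokyo -> Bogota -> Paris -> Rabat -> Manila -> Oslo -> Doha -> Dubai -> Seoul

Visit Cairo
Cairo → Accra
Accra → Milan
Milan → Hanoi
Hanoi → Perth
Perth → Delhi
Delhi → Riga
Riga → Vilnius
Milan → Tokyo
Cairo → Bogota
Bogota → Paris
Bogota → Rabat
Cairo → Manila
Cairo → Oslo
Oslo → Doha
Oslo → Dubai
Cairo → Seoul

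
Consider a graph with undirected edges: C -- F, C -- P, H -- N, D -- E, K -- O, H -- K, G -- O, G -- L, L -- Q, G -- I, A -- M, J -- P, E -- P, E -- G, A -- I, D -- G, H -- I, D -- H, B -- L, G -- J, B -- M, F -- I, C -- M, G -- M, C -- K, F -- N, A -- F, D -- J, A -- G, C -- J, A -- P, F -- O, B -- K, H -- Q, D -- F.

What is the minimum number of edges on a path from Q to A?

Level 0: Q
Level 1: H, L
Level 2: B, D, G, I, K, N
Level 3: A, C, E, F, J, M, O
Level 4: P
A first appears at level 3.

3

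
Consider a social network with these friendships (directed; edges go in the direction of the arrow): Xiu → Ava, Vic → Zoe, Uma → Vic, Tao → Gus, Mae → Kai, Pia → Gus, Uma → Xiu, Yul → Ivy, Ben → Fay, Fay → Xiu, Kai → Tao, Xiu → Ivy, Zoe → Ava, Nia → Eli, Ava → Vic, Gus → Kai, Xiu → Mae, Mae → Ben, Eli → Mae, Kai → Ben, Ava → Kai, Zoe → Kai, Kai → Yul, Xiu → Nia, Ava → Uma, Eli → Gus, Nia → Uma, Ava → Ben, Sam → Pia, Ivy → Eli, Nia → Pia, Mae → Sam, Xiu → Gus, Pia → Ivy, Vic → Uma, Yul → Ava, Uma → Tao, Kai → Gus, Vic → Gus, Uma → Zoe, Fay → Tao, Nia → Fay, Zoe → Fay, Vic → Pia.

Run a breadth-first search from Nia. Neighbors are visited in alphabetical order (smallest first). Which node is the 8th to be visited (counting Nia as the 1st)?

Visit Nia; enqueue Eli, Fay, Pia, Uma → queue [Eli, Fay, Pia, Uma]
Visit Eli; enqueue Gus, Mae → queue [Fay, Pia, Uma, Gus, Mae]
Visit Fay; enqueue Tao, Xiu → queue [Pia, Uma, Gus, Mae, Tao, Xiu]
Visit Pia; enqueue Ivy → queue [Uma, Gus, Mae, Tao, Xiu, Ivy]
Visit Uma; enqueue Vic, Zoe → queue [Gus, Mae, Tao, Xiu, Ivy, Vic, Zoe]
Visit Gus; enqueue Kai → queue [Mae, Tao, Xiu, Ivy, Vic, Zoe, Kai]
Visit Mae; enqueue Ben, Sam → queue [Tao, Xiu, Ivy, Vic, Zoe, Kai, Ben, Sam]
Visit Tao → queue [Xiu, Ivy, Vic, Zoe, Kai, Ben, Sam]
Visit Xiu; enqueue Ava → queue [Ivy, Vic, Zoe, Kai, Ben, Sam, Ava]
Visit Ivy → queue [Vic, Zoe, Kai, Ben, Sam, Ava]
Visit Vic → queue [Zoe, Kai, Ben, Sam, Ava]
Visit Zoe → queue [Kai, Ben, Sam, Ava]
Visit Kai; enqueue Yul → queue [Ben, Sam, Ava, Yul]
Visit Ben → queue [Sam, Ava, Yul]
Visit Sam → queue [Ava, Yul]
Visit Ava → queue [Yul]
Visit Yul → queue []

Visit order: Nia, Eli, Fay, Pia, Uma, Gus, Mae, Tao, Xiu, Ivy, Vic, Zoe, Kai, Ben, Sam, Ava, Yul

Tao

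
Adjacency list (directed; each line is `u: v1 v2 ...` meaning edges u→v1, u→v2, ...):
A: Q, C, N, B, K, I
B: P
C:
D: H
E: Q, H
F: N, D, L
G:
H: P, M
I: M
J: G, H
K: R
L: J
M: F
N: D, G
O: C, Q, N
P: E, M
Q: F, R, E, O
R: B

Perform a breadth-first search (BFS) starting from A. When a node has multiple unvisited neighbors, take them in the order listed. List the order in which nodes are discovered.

A -> Q -> C -> N -> B -> K -> I -> F -> R -> E -> O -> D -> G -> P -> M -> L -> H -> J

Visit A; enqueue Q, C, N, B, K, I → queue [Q, C, N, B, K, I]
Visit Q; enqueue F, R, E, O → queue [C, N, B, K, I, F, R, E, O]
Visit C → queue [N, B, K, I, F, R, E, O]
Visit N; enqueue D, G → queue [B, K, I, F, R, E, O, D, G]
Visit B; enqueue P → queue [K, I, F, R, E, O, D, G, P]
Visit K → queue [I, F, R, E, O, D, G, P]
Visit I; enqueue M → queue [F, R, E, O, D, G, P, M]
Visit F; enqueue L → queue [R, E, O, D, G, P, M, L]
Visit R → queue [E, O, D, G, P, M, L]
Visit E; enqueue H → queue [O, D, G, P, M, L, H]
Visit O → queue [D, G, P, M, L, H]
Visit D → queue [G, P, M, L, H]
Visit G → queue [P, M, L, H]
Visit P → queue [M, L, H]
Visit M → queue [L, H]
Visit L; enqueue J → queue [H, J]
Visit H → queue [J]
Visit J → queue []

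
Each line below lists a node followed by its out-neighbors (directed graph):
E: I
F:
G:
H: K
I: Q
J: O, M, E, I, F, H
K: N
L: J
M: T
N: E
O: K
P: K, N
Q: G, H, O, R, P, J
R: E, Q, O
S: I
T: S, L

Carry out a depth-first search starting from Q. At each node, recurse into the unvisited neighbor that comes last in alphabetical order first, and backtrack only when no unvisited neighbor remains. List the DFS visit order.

Q R O K N E I P J M T S L H F G

Visit Q
Q → R
R → O
O → K
K → N
N → E
E → I
Q → P
Q → J
J → M
M → T
T → S
T → L
J → H
J → F
Q → G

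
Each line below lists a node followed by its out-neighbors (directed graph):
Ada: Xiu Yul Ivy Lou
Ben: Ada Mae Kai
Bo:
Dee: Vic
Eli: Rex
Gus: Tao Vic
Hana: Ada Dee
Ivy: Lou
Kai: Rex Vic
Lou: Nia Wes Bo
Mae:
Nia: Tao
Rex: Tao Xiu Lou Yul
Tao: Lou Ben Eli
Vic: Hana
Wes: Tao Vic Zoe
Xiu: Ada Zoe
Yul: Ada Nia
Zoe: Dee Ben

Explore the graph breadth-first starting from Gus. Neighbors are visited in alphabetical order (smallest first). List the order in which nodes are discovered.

Gus -> Tao -> Vic -> Ben -> Eli -> Lou -> Hana -> Ada -> Kai -> Mae -> Rex -> Bo -> Nia -> Wes -> Dee -> Ivy -> Xiu -> Yul -> Zoe

Visit Gus; enqueue Tao, Vic → queue [Tao, Vic]
Visit Tao; enqueue Ben, Eli, Lou → queue [Vic, Ben, Eli, Lou]
Visit Vic; enqueue Hana → queue [Ben, Eli, Lou, Hana]
Visit Ben; enqueue Ada, Kai, Mae → queue [Eli, Lou, Hana, Ada, Kai, Mae]
Visit Eli; enqueue Rex → queue [Lou, Hana, Ada, Kai, Mae, Rex]
Visit Lou; enqueue Bo, Nia, Wes → queue [Hana, Ada, Kai, Mae, Rex, Bo, Nia, Wes]
Visit Hana; enqueue Dee → queue [Ada, Kai, Mae, Rex, Bo, Nia, Wes, Dee]
Visit Ada; enqueue Ivy, Xiu, Yul → queue [Kai, Mae, Rex, Bo, Nia, Wes, Dee, Ivy, Xiu, Yul]
Visit Kai → queue [Mae, Rex, Bo, Nia, Wes, Dee, Ivy, Xiu, Yul]
Visit Mae → queue [Rex, Bo, Nia, Wes, Dee, Ivy, Xiu, Yul]
Visit Rex → queue [Bo, Nia, Wes, Dee, Ivy, Xiu, Yul]
Visit Bo → queue [Nia, Wes, Dee, Ivy, Xiu, Yul]
Visit Nia → queue [Wes, Dee, Ivy, Xiu, Yul]
Visit Wes; enqueue Zoe → queue [Dee, Ivy, Xiu, Yul, Zoe]
Visit Dee → queue [Ivy, Xiu, Yul, Zoe]
Visit Ivy → queue [Xiu, Yul, Zoe]
Visit Xiu → queue [Yul, Zoe]
Visit Yul → queue [Zoe]
Visit Zoe → queue []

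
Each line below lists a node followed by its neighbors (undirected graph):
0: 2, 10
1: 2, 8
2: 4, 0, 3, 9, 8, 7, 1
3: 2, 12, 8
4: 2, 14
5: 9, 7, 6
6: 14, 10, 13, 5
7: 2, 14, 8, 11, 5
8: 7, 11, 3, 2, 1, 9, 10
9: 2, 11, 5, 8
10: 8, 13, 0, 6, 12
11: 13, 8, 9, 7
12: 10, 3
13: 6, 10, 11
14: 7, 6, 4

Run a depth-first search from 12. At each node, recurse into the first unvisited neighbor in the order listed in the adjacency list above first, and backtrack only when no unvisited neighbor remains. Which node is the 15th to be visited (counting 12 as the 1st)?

1

Visit 12
12 → 10
10 → 8
8 → 7
7 → 2
2 → 4
4 → 14
14 → 6
6 → 13
13 → 11
11 → 9
9 → 5
2 → 0
2 → 3
2 → 1

Visit order: 12, 10, 8, 7, 2, 4, 14, 6, 13, 11, 9, 5, 0, 3, 1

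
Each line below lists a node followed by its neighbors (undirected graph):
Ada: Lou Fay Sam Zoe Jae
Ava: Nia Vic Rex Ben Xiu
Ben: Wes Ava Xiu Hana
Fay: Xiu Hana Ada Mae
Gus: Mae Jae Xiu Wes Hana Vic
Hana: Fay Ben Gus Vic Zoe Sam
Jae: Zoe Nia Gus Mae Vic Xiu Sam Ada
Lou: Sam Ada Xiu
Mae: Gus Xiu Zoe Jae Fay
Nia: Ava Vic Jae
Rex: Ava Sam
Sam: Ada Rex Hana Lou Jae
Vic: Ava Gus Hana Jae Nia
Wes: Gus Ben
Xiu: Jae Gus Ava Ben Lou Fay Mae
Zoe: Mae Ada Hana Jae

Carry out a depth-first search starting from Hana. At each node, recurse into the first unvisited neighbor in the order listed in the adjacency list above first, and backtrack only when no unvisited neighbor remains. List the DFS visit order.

Hana, Fay, Xiu, Jae, Zoe, Mae, Gus, Wes, Ben, Ava, Nia, Vic, Rex, Sam, Ada, Lou

Visit Hana
Hana → Fay
Fay → Xiu
Xiu → Jae
Jae → Zoe
Zoe → Mae
Mae → Gus
Gus → Wes
Wes → Ben
Ben → Ava
Ava → Nia
Nia → Vic
Ava → Rex
Rex → Sam
Sam → Ada
Ada → Lou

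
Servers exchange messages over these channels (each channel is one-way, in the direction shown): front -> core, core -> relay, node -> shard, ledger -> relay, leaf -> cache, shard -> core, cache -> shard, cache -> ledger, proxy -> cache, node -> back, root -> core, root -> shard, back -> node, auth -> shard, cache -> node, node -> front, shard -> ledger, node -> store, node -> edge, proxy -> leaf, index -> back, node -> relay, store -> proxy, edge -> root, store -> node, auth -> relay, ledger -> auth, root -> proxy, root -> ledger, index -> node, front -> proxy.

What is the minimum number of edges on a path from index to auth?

4

Level 0: index
Level 1: back, node
Level 2: edge, front, relay, shard, store
Level 3: core, ledger, proxy, root
Level 4: auth, cache, leaf
auth first appears at level 4.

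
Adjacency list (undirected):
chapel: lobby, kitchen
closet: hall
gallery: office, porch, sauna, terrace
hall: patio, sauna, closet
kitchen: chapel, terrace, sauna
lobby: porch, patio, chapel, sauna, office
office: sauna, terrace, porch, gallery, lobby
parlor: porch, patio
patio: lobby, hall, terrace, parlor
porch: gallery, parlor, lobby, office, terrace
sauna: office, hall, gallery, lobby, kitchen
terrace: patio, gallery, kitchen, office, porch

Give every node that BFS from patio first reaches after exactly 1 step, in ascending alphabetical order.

Level 0: patio
Level 1: hall, lobby, parlor, terrace
Level 2: chapel, closet, gallery, kitchen, office, porch, sauna

hall, lobby, parlor, terrace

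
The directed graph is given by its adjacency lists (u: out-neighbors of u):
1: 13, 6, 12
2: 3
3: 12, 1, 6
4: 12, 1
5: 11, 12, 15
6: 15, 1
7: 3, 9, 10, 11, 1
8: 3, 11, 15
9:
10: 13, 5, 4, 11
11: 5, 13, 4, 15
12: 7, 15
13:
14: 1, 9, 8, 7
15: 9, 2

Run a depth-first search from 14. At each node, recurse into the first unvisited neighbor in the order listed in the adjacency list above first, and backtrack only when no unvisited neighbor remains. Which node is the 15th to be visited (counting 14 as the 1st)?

Visit 14
14 → 1
1 → 13
1 → 6
6 → 15
15 → 9
15 → 2
2 → 3
3 → 12
12 → 7
7 → 10
10 → 5
5 → 11
11 → 4
14 → 8

Visit order: 14, 1, 13, 6, 15, 9, 2, 3, 12, 7, 10, 5, 11, 4, 8

8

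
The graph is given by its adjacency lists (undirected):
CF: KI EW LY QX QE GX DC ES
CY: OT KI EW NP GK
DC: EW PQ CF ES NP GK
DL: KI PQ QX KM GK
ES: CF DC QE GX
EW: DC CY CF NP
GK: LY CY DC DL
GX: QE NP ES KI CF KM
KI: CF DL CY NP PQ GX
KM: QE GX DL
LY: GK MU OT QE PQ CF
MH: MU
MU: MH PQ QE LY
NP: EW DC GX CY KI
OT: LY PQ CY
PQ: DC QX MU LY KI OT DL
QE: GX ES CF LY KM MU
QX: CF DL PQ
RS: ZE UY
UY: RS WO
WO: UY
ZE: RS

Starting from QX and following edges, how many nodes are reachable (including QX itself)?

BFS from QX visits: QX, CF, DL, PQ, KI, EW, LY, QE, GX, DC, ES, KM, GK, MU, OT, CY, NP, MH
Reachable nodes: 18 of 22 total.

18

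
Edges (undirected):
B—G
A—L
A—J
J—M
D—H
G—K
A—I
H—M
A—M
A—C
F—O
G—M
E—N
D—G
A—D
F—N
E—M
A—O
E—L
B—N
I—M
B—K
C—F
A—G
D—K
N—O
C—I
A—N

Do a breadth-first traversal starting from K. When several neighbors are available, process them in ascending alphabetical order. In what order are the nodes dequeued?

K -> B -> D -> G -> N -> A -> H -> M -> E -> F -> O -> C -> I -> J -> L

Visit K; enqueue B, D, G → queue [B, D, G]
Visit B; enqueue N → queue [D, G, N]
Visit D; enqueue A, H → queue [G, N, A, H]
Visit G; enqueue M → queue [N, A, H, M]
Visit N; enqueue E, F, O → queue [A, H, M, E, F, O]
Visit A; enqueue C, I, J, L → queue [H, M, E, F, O, C, I, J, L]
Visit H → queue [M, E, F, O, C, I, J, L]
Visit M → queue [E, F, O, C, I, J, L]
Visit E → queue [F, O, C, I, J, L]
Visit F → queue [O, C, I, J, L]
Visit O → queue [C, I, J, L]
Visit C → queue [I, J, L]
Visit I → queue [J, L]
Visit J → queue [L]
Visit L → queue []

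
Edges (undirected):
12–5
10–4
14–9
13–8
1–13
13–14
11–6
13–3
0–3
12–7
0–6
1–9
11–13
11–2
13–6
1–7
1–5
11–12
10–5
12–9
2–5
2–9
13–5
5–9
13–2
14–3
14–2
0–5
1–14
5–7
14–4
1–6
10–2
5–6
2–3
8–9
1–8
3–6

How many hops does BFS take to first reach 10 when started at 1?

2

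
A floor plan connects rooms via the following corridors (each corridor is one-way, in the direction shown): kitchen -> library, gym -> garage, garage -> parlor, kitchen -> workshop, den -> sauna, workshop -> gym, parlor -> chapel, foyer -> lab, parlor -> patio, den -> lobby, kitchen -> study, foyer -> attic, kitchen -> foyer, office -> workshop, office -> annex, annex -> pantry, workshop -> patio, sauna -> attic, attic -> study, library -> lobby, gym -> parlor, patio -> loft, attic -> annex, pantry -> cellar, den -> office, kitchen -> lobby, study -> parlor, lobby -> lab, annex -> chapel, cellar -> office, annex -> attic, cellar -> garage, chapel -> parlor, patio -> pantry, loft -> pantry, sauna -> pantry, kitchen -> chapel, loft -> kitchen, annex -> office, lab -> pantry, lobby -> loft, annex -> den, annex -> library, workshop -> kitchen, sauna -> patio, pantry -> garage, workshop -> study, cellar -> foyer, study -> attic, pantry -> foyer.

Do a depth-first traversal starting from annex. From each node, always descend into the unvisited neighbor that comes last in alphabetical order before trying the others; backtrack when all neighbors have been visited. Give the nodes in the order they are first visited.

annex → pantry → garage → parlor → patio → loft → kitchen → workshop → study → attic → gym → lobby → lab → library → foyer → chapel → cellar → office → den → sauna

Visit annex
annex → pantry
pantry → garage
garage → parlor
parlor → patio
patio → loft
loft → kitchen
kitchen → workshop
workshop → study
study → attic
workshop → gym
kitchen → lobby
lobby → lab
kitchen → library
kitchen → foyer
kitchen → chapel
pantry → cellar
cellar → office
annex → den
den → sauna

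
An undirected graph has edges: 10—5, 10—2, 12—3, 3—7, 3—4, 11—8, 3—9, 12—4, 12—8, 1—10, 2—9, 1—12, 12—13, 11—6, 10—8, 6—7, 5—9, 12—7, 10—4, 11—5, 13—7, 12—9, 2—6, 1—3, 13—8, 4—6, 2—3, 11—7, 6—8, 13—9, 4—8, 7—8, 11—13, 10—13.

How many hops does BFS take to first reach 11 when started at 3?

2

Level 0: 3
Level 1: 1, 2, 4, 7, 9, 12
Level 2: 5, 6, 8, 10, 11, 13
11 first appears at level 2.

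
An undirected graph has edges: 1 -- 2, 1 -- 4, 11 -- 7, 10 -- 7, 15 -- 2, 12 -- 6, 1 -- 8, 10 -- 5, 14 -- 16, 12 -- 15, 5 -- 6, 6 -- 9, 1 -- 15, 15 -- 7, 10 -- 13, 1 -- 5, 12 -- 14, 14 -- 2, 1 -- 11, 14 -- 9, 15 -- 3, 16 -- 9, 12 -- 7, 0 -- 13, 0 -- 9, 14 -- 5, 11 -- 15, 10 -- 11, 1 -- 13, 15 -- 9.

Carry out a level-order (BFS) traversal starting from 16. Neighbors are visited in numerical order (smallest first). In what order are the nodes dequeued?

Visit 16; enqueue 9, 14 → queue [9, 14]
Visit 9; enqueue 0, 6, 15 → queue [14, 0, 6, 15]
Visit 14; enqueue 2, 5, 12 → queue [0, 6, 15, 2, 5, 12]
Visit 0; enqueue 13 → queue [6, 15, 2, 5, 12, 13]
Visit 6 → queue [15, 2, 5, 12, 13]
Visit 15; enqueue 1, 3, 7, 11 → queue [2, 5, 12, 13, 1, 3, 7, 11]
Visit 2 → queue [5, 12, 13, 1, 3, 7, 11]
Visit 5; enqueue 10 → queue [12, 13, 1, 3, 7, 11, 10]
Visit 12 → queue [13, 1, 3, 7, 11, 10]
Visit 13 → queue [1, 3, 7, 11, 10]
Visit 1; enqueue 4, 8 → queue [3, 7, 11, 10, 4, 8]
Visit 3 → queue [7, 11, 10, 4, 8]
Visit 7 → queue [11, 10, 4, 8]
Visit 11 → queue [10, 4, 8]
Visit 10 → queue [4, 8]
Visit 4 → queue [8]
Visit 8 → queue []

16, 9, 14, 0, 6, 15, 2, 5, 12, 13, 1, 3, 7, 11, 10, 4, 8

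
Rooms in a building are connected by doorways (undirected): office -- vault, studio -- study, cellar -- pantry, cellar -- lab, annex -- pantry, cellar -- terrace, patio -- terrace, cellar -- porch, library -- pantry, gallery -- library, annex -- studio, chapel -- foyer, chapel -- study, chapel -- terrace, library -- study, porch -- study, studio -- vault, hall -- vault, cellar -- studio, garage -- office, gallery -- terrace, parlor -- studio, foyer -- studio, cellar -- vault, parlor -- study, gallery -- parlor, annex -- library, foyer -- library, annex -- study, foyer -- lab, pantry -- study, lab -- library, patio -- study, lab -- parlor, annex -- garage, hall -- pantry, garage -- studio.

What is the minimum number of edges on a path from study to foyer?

Level 0: study
Level 1: annex, chapel, library, pantry, parlor, patio, porch, studio
Level 2: cellar, foyer, gallery, garage, hall, lab, terrace, vault
Level 3: office
foyer first appears at level 2.

2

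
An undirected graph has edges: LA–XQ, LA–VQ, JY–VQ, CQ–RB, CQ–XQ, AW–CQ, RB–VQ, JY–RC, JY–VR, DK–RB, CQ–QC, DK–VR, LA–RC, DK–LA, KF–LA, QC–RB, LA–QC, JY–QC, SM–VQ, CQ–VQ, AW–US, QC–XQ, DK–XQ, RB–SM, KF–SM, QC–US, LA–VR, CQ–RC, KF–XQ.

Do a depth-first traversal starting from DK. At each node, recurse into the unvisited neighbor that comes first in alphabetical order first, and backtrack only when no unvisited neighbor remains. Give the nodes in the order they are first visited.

Visit DK
DK → LA
LA → KF
KF → SM
SM → RB
RB → CQ
CQ → AW
AW → US
US → QC
QC → JY
JY → RC
JY → VQ
JY → VR
QC → XQ

DK, LA, KF, SM, RB, CQ, AW, US, QC, JY, RC, VQ, VR, XQ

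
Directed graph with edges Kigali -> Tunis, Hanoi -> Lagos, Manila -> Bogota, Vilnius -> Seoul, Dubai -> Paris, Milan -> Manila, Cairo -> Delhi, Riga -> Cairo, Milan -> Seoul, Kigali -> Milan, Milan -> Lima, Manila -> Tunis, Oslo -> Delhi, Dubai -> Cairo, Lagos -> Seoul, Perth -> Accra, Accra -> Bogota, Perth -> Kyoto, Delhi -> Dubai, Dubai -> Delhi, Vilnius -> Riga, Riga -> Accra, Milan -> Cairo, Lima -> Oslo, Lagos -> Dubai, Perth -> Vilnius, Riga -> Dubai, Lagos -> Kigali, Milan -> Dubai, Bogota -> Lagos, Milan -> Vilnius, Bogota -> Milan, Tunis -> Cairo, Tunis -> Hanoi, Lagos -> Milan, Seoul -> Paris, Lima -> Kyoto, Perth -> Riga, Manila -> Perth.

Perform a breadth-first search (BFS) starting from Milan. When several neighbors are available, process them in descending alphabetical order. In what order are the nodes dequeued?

Milan Vilnius Seoul Manila Lima Dubai Cairo Riga Paris Tunis Perth Bogota Oslo Kyoto Delhi Accra Hanoi Lagos Kigali

Visit Milan; enqueue Vilnius, Seoul, Manila, Lima, Dubai, Cairo → queue [Vilnius, Seoul, Manila, Lima, Dubai, Cairo]
Visit Vilnius; enqueue Riga → queue [Seoul, Manila, Lima, Dubai, Cairo, Riga]
Visit Seoul; enqueue Paris → queue [Manila, Lima, Dubai, Cairo, Riga, Paris]
Visit Manila; enqueue Tunis, Perth, Bogota → queue [Lima, Dubai, Cairo, Riga, Paris, Tunis, Perth, Bogota]
Visit Lima; enqueue Oslo, Kyoto → queue [Dubai, Cairo, Riga, Paris, Tunis, Perth, Bogota, Oslo, Kyoto]
Visit Dubai; enqueue Delhi → queue [Cairo, Riga, Paris, Tunis, Perth, Bogota, Oslo, Kyoto, Delhi]
Visit Cairo → queue [Riga, Paris, Tunis, Perth, Bogota, Oslo, Kyoto, Delhi]
Visit Riga; enqueue Accra → queue [Paris, Tunis, Perth, Bogota, Oslo, Kyoto, Delhi, Accra]
Visit Paris → queue [Tunis, Perth, Bogota, Oslo, Kyoto, Delhi, Accra]
Visit Tunis; enqueue Hanoi → queue [Perth, Bogota, Oslo, Kyoto, Delhi, Accra, Hanoi]
Visit Perth → queue [Bogota, Oslo, Kyoto, Delhi, Accra, Hanoi]
Visit Bogota; enqueue Lagos → queue [Oslo, Kyoto, Delhi, Accra, Hanoi, Lagos]
Visit Oslo → queue [Kyoto, Delhi, Accra, Hanoi, Lagos]
Visit Kyoto → queue [Delhi, Accra, Hanoi, Lagos]
Visit Delhi → queue [Accra, Hanoi, Lagos]
Visit Accra → queue [Hanoi, Lagos]
Visit Hanoi → queue [Lagos]
Visit Lagos; enqueue Kigali → queue [Kigali]
Visit Kigali → queue []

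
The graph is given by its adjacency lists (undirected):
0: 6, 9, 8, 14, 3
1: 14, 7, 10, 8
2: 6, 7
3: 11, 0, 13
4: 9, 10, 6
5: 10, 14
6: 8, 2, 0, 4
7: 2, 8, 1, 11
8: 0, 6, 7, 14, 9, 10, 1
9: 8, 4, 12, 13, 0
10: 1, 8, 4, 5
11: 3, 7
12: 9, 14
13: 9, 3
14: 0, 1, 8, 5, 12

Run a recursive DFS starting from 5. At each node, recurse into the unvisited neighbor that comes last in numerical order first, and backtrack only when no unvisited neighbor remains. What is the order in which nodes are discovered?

5, 14, 12, 9, 13, 3, 11, 7, 8, 10, 4, 6, 2, 0, 1

Visit 5
5 → 14
14 → 12
12 → 9
9 → 13
13 → 3
3 → 11
11 → 7
7 → 8
8 → 10
10 → 4
4 → 6
6 → 2
6 → 0
10 → 1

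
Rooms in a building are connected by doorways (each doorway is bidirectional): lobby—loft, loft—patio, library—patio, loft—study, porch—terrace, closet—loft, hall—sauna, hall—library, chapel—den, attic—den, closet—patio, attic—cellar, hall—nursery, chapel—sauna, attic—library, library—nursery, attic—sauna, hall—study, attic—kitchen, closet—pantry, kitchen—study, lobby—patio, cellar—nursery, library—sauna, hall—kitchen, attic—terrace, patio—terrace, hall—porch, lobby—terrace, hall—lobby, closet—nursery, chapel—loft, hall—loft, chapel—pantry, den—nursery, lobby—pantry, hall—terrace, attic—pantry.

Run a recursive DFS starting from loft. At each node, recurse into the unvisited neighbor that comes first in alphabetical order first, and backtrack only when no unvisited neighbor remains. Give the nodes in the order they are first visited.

Visit loft
loft → chapel
chapel → den
den → attic
attic → cellar
cellar → nursery
nursery → closet
closet → pantry
pantry → lobby
lobby → hall
hall → kitchen
kitchen → study
hall → library
library → patio
patio → terrace
terrace → porch
library → sauna

loft → chapel → den → attic → cellar → nursery → closet → pantry → lobby → hall → kitchen → study → library → patio → terrace → porch → sauna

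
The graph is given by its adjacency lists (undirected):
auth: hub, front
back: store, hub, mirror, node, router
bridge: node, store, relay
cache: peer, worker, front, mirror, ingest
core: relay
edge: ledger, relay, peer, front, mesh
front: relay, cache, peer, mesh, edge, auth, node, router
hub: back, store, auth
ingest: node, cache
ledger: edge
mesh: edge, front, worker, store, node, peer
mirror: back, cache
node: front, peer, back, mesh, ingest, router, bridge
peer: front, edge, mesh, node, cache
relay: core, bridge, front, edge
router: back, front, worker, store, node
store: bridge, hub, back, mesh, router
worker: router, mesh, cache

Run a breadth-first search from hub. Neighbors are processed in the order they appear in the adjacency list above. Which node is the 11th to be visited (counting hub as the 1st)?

cache

Visit hub; enqueue back, store, auth → queue [back, store, auth]
Visit back; enqueue mirror, node, router → queue [store, auth, mirror, node, router]
Visit store; enqueue bridge, mesh → queue [auth, mirror, node, router, bridge, mesh]
Visit auth; enqueue front → queue [mirror, node, router, bridge, mesh, front]
Visit mirror; enqueue cache → queue [node, router, bridge, mesh, front, cache]
Visit node; enqueue peer, ingest → queue [router, bridge, mesh, front, cache, peer, ingest]
Visit router; enqueue worker → queue [bridge, mesh, front, cache, peer, ingest, worker]
Visit bridge; enqueue relay → queue [mesh, front, cache, peer, ingest, worker, relay]
Visit mesh; enqueue edge → queue [front, cache, peer, ingest, worker, relay, edge]
Visit front → queue [cache, peer, ingest, worker, relay, edge]
Visit cache → queue [peer, ingest, worker, relay, edge]
Visit peer → queue [ingest, worker, relay, edge]
Visit ingest → queue [worker, relay, edge]
Visit worker → queue [relay, edge]
Visit relay; enqueue core → queue [edge, core]
Visit edge; enqueue ledger → queue [core, ledger]
Visit core → queue [ledger]
Visit ledger → queue []

Visit order: hub, back, store, auth, mirror, node, router, bridge, mesh, front, cache, peer, ingest, worker, relay, edge, core, ledger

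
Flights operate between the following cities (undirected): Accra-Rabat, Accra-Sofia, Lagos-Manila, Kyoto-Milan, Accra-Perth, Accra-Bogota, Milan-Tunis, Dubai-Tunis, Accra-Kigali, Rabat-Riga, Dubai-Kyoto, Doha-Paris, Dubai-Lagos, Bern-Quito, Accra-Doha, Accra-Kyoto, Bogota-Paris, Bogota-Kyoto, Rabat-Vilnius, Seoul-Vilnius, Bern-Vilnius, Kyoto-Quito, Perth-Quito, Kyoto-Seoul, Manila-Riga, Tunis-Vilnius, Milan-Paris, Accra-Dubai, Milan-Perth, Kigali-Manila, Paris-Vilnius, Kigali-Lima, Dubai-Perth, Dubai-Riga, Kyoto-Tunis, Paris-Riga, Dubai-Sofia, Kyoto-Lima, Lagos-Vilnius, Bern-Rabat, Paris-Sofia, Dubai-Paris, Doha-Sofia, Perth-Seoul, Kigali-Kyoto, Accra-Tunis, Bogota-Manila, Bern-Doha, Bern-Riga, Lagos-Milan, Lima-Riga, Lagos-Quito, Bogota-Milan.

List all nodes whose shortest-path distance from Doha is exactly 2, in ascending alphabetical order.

Bogota, Dubai, Kigali, Kyoto, Milan, Perth, Quito, Rabat, Riga, Tunis, Vilnius

Level 0: Doha
Level 1: Accra, Bern, Paris, Sofia
Level 2: Bogota, Dubai, Kigali, Kyoto, Milan, Perth, Quito, Rabat, Riga, Tunis, Vilnius
Level 3: Lagos, Lima, Manila, Seoul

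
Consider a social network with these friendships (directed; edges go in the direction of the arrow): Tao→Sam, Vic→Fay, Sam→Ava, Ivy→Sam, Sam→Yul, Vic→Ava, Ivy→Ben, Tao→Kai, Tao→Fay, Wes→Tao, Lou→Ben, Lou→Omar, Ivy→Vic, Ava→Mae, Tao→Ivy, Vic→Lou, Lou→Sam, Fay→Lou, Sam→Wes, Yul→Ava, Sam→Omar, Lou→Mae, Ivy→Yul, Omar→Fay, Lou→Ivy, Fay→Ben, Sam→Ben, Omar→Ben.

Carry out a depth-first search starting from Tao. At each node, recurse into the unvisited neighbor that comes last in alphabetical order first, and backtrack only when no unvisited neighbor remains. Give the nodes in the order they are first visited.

Tao -> Sam -> Yul -> Ava -> Mae -> Wes -> Omar -> Fay -> Lou -> Ivy -> Vic -> Ben -> Kai

Visit Tao
Tao → Sam
Sam → Yul
Yul → Ava
Ava → Mae
Sam → Wes
Sam → Omar
Omar → Fay
Fay → Lou
Lou → Ivy
Ivy → Vic
Ivy → Ben
Tao → Kai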